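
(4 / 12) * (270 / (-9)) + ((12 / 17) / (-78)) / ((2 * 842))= -1860821 / 186082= -10.00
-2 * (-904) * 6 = 10848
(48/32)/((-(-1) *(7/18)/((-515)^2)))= 7161075/7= 1023010.71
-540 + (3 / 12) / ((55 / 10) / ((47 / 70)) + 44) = -5298433 / 9812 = -540.00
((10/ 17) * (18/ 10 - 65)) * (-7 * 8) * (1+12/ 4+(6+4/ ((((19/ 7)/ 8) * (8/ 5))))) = 36159.01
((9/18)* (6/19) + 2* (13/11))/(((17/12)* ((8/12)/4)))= 2232/209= 10.68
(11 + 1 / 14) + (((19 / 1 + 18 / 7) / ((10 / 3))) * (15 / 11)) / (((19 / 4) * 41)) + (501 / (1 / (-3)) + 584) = -108915123 / 119966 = -907.88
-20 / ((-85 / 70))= 280 / 17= 16.47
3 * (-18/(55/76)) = -4104/55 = -74.62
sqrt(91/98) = sqrt(182)/14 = 0.96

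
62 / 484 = 31 / 242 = 0.13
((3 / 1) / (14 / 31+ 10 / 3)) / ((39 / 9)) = 837 / 4576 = 0.18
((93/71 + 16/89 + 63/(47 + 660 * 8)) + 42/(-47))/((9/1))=137379830/2034105057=0.07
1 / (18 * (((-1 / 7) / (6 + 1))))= -2.72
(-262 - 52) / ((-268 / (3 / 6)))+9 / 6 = 2.09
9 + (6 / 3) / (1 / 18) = 45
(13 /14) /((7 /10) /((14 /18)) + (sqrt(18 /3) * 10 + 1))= -1235 /417473 + 6500 * sqrt(6) /417473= 0.04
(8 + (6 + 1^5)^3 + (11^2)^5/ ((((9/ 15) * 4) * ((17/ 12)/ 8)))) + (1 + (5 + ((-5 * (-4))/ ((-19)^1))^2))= 374536413436149/ 6137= 61029234713.40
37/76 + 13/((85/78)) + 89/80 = 349583/25840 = 13.53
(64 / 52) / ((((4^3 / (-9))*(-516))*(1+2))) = 1 / 8944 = 0.00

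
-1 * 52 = -52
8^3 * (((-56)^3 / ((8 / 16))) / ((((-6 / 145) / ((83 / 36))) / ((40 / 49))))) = 220843212800 / 27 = 8179378251.85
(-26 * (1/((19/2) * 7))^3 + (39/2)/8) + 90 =3479546795/37642192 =92.44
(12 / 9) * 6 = 8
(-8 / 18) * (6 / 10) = -4 / 15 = -0.27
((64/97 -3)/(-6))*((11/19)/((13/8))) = 9988/71877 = 0.14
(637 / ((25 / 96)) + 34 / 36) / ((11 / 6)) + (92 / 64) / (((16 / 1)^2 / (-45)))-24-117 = 4033034381 / 3379200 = 1193.49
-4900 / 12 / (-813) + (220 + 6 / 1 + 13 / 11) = 227.68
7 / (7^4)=1 / 343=0.00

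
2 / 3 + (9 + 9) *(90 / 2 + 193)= 12854 / 3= 4284.67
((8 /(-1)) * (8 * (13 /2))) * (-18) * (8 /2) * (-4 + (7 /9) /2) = -108160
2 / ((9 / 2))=4 / 9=0.44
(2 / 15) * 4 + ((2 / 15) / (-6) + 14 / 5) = 149 / 45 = 3.31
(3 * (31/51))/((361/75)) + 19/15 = 151478/92055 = 1.65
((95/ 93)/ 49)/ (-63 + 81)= 95/ 82026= 0.00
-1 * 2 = -2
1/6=0.17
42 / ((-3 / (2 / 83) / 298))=-8344 / 83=-100.53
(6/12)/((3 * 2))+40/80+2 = 31/12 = 2.58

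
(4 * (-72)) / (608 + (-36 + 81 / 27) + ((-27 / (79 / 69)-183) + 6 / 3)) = -22752 / 29263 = -0.78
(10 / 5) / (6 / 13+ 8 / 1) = 13 / 55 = 0.24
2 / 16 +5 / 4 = 11 / 8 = 1.38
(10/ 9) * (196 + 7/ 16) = 15715/ 72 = 218.26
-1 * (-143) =143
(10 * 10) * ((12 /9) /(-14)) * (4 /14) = -400 /147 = -2.72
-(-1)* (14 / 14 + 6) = 7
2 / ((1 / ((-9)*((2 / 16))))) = -9 / 4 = -2.25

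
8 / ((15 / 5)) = 8 / 3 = 2.67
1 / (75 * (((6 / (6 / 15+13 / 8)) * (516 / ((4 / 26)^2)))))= 3 / 14534000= 0.00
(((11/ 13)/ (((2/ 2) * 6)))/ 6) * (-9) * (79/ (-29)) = 869/ 1508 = 0.58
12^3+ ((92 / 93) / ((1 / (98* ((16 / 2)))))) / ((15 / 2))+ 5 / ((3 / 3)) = 2561791 / 1395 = 1836.41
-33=-33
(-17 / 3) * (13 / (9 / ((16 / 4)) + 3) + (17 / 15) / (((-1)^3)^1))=-799 / 105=-7.61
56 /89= 0.63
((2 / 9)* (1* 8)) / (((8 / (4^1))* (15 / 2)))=16 / 135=0.12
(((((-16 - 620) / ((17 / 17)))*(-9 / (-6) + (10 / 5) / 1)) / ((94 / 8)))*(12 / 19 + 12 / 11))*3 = -9616320 / 9823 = -978.96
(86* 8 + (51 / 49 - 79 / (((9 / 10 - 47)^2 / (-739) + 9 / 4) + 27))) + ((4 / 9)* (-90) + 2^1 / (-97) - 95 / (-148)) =646.67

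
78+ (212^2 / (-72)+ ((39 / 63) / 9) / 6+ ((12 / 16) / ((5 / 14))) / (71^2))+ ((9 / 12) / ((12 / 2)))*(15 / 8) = -499370934131 / 914639040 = -545.98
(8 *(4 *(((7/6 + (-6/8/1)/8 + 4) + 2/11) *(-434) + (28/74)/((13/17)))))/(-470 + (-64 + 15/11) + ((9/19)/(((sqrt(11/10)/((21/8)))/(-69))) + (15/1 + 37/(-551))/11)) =65754225536249150656/467443994467943571 - 321776646836530536 *sqrt(110)/155814664822647857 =119.01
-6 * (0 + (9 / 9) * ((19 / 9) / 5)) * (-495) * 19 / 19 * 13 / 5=16302 / 5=3260.40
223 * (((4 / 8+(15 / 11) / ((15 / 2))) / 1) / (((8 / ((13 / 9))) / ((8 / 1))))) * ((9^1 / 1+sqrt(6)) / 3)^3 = 1203085 * sqrt(6) / 594+14495 / 2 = 12208.69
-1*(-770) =770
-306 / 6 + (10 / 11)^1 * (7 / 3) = -1613 / 33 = -48.88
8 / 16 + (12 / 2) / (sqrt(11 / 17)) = 1 / 2 + 6 * sqrt(187) / 11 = 7.96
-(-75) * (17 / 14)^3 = 368475 / 2744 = 134.28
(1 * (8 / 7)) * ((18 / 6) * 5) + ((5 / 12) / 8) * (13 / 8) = 92615 / 5376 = 17.23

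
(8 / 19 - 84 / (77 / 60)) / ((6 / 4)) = -27184 / 627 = -43.36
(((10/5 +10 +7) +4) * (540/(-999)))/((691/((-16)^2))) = -117760/25567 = -4.61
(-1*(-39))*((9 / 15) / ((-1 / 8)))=-187.20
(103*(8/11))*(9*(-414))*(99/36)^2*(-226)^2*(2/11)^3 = -78407380512/121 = -647994880.26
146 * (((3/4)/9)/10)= 73/60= 1.22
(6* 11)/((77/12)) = 72/7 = 10.29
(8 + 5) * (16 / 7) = 208 / 7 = 29.71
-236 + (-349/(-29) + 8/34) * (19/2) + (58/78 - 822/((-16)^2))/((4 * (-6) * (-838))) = -5911756313561/49496758272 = -119.44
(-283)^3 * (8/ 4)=-45330374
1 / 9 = 0.11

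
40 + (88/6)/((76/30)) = 870/19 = 45.79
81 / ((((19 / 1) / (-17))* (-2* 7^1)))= 1377 / 266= 5.18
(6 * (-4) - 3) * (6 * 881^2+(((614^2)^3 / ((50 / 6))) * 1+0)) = -4340055128221222866 / 25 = -173602205128848914.64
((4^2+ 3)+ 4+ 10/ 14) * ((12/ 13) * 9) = 17928/ 91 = 197.01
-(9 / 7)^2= -81 / 49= -1.65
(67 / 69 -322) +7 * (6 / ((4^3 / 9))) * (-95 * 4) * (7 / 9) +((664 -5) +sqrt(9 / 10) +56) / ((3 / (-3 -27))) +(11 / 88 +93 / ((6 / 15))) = -619898 / 69 -3 * sqrt(10) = -8993.52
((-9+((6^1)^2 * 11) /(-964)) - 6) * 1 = -3714 /241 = -15.41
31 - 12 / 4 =28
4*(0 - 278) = -1112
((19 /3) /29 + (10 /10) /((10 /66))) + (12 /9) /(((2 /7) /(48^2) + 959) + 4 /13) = 6.82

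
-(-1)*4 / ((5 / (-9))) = -7.20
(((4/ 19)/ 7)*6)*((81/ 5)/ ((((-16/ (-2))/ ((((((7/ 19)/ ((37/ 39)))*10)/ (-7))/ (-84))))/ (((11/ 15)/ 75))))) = 3861/ 163623250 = 0.00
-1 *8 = -8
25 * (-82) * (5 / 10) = -1025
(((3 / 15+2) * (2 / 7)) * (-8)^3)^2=126877696 / 1225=103573.63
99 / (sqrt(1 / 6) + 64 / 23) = 874368 / 24047 - 52371 * sqrt(6) / 24047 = 31.03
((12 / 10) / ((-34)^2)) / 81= 1 / 78030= 0.00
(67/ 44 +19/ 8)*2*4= 343/ 11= 31.18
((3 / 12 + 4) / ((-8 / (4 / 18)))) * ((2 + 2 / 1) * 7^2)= -833 / 36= -23.14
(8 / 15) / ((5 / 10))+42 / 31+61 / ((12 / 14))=68437 / 930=73.59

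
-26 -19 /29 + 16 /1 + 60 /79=-22671 /2291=-9.90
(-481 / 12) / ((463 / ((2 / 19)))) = -481 / 52782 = -0.01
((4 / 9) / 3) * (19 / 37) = 76 / 999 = 0.08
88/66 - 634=-1898/3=-632.67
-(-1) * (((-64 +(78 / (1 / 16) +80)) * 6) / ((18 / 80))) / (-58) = -581.15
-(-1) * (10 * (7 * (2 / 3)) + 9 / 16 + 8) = 2651 / 48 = 55.23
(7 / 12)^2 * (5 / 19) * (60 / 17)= 1225 / 3876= 0.32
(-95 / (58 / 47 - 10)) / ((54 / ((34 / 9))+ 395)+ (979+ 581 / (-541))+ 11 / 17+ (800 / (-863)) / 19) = 134667265637 / 17245288002212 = 0.01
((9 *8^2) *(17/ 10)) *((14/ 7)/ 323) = 576/ 95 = 6.06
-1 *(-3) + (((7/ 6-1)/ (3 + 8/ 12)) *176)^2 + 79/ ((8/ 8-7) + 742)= 49391/ 736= 67.11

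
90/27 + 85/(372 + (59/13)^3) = 10786865/3067989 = 3.52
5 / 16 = 0.31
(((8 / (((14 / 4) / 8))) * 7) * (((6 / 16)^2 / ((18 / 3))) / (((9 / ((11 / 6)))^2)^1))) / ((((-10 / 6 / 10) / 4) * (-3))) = 242 / 243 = 1.00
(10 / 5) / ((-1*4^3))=-1 / 32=-0.03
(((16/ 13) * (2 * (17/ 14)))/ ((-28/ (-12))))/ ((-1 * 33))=-272/ 7007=-0.04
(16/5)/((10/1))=0.32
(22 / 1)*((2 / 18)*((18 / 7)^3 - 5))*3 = 90574 / 1029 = 88.02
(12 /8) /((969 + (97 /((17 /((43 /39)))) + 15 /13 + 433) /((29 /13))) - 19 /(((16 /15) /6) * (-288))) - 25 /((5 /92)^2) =-3739250752528 /441783001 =-8464.00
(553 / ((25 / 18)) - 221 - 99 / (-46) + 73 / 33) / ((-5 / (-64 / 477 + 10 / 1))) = -16209456991 / 45255375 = -358.18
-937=-937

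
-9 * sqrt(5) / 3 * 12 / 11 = -36 * sqrt(5) / 11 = -7.32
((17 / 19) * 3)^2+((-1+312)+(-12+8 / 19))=110692 / 361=306.63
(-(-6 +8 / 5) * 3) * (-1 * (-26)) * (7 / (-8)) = -3003 / 10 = -300.30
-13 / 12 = -1.08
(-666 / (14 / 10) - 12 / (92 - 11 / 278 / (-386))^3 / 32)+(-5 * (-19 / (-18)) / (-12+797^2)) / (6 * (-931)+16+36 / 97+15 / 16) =-158307424239038441666297015466148659518 / 332778368935415733423568256981245977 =-475.71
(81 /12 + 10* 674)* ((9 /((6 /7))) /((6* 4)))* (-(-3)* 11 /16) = 6087.89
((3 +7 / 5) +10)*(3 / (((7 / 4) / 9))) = 7776 / 35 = 222.17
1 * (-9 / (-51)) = 3 / 17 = 0.18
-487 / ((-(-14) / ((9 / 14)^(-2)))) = -6818 / 81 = -84.17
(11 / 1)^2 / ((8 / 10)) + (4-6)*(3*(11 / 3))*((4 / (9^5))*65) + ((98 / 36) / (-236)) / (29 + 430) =71617728683 / 473809176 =151.15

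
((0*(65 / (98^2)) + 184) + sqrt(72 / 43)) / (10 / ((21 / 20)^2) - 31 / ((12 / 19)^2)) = -2.70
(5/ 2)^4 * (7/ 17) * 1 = 4375/ 272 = 16.08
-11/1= -11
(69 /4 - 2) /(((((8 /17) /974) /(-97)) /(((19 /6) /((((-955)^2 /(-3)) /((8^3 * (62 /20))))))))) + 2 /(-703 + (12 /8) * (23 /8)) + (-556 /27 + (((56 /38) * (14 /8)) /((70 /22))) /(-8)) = 10585647592776692531 /209212223787000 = 50597.65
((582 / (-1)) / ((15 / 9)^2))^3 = -9197641.04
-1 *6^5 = -7776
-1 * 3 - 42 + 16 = -29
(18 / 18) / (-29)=-1 / 29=-0.03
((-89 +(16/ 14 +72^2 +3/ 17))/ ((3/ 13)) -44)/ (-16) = -1311383/ 952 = -1377.50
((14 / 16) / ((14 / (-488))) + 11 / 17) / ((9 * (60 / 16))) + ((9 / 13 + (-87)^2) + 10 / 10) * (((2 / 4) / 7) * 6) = 135486017 / 41769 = 3243.70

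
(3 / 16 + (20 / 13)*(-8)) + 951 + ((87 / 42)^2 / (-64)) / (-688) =105336256437 / 112193536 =938.88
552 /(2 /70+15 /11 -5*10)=-35420 /3119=-11.36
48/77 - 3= -183/77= -2.38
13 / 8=1.62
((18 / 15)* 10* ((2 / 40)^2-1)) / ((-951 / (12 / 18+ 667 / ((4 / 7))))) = 372799 / 25360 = 14.70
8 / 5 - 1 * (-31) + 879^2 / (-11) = -3861412 / 55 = -70207.49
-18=-18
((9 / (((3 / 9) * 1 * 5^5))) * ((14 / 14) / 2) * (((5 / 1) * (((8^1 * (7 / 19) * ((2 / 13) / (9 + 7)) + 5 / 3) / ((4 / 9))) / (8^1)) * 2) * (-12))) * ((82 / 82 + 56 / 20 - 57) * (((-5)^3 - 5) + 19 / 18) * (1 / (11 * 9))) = -695667 / 40625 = -17.12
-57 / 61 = -0.93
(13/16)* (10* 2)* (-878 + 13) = -14056.25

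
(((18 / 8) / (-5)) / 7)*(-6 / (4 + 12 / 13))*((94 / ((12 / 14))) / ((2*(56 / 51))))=280449 / 71680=3.91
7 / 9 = 0.78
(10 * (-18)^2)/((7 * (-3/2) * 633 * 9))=-80/1477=-0.05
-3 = -3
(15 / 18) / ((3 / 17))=85 / 18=4.72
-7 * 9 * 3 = -189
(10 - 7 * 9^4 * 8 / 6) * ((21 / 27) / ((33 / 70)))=-2727340 / 27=-101012.59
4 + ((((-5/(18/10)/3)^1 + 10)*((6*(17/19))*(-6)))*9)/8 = -12343/38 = -324.82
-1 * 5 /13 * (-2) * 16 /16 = 10 /13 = 0.77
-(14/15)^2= -196/225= -0.87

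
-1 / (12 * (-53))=1 / 636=0.00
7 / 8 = 0.88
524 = 524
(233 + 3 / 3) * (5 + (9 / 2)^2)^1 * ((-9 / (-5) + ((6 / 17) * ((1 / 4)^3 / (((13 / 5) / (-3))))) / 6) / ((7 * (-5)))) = -115643889 / 380800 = -303.69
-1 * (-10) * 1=10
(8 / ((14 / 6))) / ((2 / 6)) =72 / 7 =10.29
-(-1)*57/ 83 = 57/ 83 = 0.69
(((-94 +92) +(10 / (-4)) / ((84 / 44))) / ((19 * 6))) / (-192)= 139 / 919296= 0.00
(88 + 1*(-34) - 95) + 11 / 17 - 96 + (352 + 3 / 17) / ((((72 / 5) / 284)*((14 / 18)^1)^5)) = 13866733733 / 571438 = 24266.38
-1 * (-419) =419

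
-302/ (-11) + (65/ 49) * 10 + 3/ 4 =89409/ 2156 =41.47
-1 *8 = -8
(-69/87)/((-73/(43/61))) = 0.01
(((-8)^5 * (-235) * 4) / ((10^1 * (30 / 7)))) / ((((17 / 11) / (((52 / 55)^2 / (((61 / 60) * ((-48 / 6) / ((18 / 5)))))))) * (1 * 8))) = -32794804224 / 1425875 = -22999.78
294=294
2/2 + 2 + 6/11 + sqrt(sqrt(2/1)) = 2^(1/4) + 39/11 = 4.73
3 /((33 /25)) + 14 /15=529 /165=3.21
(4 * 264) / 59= 17.90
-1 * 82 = -82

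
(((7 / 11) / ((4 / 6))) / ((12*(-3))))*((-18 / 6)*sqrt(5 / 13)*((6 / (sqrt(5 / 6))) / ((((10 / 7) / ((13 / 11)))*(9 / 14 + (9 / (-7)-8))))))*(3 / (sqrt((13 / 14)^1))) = -3087*sqrt(21) / 146410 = -0.10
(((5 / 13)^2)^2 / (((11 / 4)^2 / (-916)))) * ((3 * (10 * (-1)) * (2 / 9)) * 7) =1282400000 / 10367643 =123.69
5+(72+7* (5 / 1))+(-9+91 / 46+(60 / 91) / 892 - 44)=56922555 / 933478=60.98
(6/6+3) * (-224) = -896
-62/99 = -0.63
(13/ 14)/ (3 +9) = 13/ 168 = 0.08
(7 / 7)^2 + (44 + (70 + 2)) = 117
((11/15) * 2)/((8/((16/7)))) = 44/105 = 0.42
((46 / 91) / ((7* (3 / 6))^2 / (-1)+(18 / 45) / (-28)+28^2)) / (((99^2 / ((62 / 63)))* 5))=11408 / 867263213817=0.00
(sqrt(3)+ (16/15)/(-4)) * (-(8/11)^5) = 131072/2415765 - 32768 * sqrt(3)/161051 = -0.30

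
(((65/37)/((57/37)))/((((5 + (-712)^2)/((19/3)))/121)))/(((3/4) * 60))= 1573/41062869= 0.00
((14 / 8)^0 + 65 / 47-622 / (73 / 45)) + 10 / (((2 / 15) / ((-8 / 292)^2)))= -95422742 / 250463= -380.99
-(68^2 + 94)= -4718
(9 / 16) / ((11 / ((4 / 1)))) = 9 / 44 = 0.20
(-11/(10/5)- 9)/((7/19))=-551/14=-39.36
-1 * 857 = -857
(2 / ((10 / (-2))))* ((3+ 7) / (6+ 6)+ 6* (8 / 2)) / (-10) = 149 / 150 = 0.99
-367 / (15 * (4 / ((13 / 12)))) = -4771 / 720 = -6.63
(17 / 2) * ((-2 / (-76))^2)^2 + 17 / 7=70894743 / 29191904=2.43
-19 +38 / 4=-19 / 2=-9.50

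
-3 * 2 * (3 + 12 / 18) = -22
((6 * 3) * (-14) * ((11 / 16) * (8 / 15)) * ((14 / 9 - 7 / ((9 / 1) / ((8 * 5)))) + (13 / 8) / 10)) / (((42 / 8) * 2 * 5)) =232793 / 4500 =51.73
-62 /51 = -1.22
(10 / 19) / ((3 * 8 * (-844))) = -5 / 192432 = -0.00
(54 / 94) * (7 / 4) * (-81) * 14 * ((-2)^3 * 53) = 22718556 / 47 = 483373.53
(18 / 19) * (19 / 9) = 2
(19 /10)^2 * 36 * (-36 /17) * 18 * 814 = -1713756528 /425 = -4032368.30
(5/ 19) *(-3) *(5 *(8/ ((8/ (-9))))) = 675/ 19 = 35.53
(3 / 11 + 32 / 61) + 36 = 24691 / 671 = 36.80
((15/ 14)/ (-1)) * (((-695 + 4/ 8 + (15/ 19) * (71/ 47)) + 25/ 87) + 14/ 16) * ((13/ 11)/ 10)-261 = -11062026541/ 63810208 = -173.36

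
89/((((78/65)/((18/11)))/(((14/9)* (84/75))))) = 34888/165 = 211.44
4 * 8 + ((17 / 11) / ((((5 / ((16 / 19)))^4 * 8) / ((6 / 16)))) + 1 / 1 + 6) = 34942370349 / 895956875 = 39.00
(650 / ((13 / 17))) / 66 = 12.88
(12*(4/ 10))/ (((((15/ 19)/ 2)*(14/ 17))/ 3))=7752/ 175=44.30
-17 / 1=-17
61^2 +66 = 3787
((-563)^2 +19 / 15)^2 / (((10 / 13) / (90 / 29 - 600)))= -169565983825608916 / 2175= -77961371873843.18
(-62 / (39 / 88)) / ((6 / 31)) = -84568 / 117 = -722.80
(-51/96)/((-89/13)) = 221/2848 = 0.08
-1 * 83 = -83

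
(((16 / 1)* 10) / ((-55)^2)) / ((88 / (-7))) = -28 / 6655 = -0.00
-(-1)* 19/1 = 19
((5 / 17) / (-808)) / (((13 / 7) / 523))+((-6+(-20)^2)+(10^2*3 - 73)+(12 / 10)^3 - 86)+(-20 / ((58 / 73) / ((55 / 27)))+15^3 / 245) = 499.12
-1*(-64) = 64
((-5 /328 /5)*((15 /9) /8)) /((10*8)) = -1 /125952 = -0.00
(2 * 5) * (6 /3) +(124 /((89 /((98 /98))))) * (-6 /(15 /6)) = 16.66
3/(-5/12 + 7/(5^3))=-8.32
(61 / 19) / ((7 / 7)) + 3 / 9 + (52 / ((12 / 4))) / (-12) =359 / 171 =2.10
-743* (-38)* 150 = 4235100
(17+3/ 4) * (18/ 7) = 639/ 14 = 45.64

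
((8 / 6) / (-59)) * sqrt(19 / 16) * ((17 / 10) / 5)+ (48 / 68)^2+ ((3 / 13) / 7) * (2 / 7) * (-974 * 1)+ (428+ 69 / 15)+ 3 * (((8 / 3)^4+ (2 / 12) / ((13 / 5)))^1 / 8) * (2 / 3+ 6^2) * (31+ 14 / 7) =4652039572079 / 198820440- 17 * sqrt(19) / 8850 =23398.19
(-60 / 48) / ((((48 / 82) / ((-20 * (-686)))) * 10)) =-70315 / 24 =-2929.79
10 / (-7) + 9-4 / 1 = 3.57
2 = 2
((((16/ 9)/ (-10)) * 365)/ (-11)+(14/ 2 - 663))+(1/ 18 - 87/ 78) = -651.16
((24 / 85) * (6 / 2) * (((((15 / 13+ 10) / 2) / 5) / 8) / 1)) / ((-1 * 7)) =-261 / 15470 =-0.02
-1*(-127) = 127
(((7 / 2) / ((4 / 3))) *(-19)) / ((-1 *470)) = 0.11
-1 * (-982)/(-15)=-982/15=-65.47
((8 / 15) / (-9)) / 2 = -0.03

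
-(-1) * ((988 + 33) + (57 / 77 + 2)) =1023.74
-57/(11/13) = -741/11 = -67.36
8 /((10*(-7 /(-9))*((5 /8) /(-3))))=-864 /175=-4.94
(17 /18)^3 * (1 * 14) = 11.79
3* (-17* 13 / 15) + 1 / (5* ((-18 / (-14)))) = -1982 / 45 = -44.04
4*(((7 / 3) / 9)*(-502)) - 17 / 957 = -520.61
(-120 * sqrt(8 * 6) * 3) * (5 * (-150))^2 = -810000000 * sqrt(3) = -1402961154.13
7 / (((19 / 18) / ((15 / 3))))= 630 / 19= 33.16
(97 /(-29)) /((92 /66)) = -3201 /1334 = -2.40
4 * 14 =56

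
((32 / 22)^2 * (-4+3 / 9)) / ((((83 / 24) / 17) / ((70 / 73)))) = -2437120 / 66649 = -36.57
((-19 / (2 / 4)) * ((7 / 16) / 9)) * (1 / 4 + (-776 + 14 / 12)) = 1430.83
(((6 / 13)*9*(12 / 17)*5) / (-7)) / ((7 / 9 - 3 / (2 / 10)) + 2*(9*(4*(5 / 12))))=-14580 / 109837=-0.13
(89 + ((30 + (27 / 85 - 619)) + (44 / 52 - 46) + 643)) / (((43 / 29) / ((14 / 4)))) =22019613 / 95030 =231.71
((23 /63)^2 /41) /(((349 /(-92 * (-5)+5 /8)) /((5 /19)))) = 9746825 /8632447992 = 0.00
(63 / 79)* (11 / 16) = 693 / 1264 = 0.55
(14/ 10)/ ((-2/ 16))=-56/ 5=-11.20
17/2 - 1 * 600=-1183/2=-591.50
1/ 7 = 0.14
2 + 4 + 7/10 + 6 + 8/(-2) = 87/10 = 8.70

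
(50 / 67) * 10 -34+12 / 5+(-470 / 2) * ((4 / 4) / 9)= -151499 / 3015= -50.25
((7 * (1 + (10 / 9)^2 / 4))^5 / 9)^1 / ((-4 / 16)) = -899662291308928 / 31381059609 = -28668.96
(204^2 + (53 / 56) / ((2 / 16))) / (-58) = -291365 / 406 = -717.65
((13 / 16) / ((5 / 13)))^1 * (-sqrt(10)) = -169 * sqrt(10) / 80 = -6.68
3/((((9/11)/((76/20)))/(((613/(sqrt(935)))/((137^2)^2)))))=11647*sqrt(935)/449151085275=0.00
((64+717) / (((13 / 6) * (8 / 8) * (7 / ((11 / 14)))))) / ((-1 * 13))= -25773 / 8281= -3.11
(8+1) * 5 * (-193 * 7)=-60795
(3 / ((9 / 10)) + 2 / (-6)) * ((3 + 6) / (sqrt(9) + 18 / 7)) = 63 / 13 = 4.85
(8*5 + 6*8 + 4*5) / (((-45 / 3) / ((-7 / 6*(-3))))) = -126 / 5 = -25.20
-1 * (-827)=827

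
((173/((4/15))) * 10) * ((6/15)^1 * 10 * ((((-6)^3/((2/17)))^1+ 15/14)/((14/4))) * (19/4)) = -6332980725/98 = -64622252.30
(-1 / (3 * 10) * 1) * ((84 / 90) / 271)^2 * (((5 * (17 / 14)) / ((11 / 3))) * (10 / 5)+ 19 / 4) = -17381 / 5452994250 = -0.00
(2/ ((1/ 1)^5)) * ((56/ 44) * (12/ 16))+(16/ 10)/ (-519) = 54407/ 28545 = 1.91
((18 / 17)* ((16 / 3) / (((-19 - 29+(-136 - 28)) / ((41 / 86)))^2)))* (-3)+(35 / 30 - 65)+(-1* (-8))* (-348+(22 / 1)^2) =271287277339 / 264885891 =1024.17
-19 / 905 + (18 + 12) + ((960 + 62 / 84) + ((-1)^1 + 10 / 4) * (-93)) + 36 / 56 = 32379197 / 38010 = 851.86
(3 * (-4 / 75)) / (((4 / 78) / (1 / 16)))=-39 / 200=-0.20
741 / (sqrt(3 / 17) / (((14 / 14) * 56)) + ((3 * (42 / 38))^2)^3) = 38733507939547199849144256 / 69468882720407775721451663-30614571960523138952 * sqrt(51) / 69468882720407775721451663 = 0.56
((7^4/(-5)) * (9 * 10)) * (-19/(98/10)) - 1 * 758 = 83032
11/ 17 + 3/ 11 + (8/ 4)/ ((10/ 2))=1.32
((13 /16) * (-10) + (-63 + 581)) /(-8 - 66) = -4079 /592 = -6.89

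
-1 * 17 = -17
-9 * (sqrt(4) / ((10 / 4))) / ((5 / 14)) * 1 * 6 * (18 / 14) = -3888 / 25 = -155.52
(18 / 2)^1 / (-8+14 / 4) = -2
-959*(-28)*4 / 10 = 53704 / 5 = 10740.80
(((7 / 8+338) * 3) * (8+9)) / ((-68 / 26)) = -105729 / 16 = -6608.06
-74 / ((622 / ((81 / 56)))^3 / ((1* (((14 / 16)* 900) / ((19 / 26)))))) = -57515202225 / 57353615484928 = -0.00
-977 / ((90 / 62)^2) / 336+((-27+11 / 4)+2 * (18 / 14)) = -15688997 / 680400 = -23.06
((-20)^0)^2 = 1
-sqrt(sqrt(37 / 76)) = -19^(3 / 4) * sqrt(2) * 37^(1 / 4) / 38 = -0.84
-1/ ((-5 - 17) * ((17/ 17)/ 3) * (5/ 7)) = 21/ 110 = 0.19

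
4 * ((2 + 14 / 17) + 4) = 464 / 17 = 27.29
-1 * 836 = -836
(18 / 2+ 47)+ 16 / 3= 184 / 3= 61.33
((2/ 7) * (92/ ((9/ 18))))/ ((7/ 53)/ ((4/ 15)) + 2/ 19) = 1482304/ 16933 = 87.54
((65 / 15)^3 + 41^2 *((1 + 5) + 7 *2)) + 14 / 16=7279685 / 216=33702.25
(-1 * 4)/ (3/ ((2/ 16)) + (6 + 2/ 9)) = -9/ 68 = -0.13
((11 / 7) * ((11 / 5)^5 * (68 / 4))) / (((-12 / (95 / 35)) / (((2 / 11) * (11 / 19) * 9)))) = -90349611 / 306250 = -295.02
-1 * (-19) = 19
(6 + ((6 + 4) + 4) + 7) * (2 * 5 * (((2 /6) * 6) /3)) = 180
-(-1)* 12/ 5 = 12/ 5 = 2.40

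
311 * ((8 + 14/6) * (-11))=-106051/3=-35350.33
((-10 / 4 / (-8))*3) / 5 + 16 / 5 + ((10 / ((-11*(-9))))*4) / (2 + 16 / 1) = 243061 / 71280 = 3.41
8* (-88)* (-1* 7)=4928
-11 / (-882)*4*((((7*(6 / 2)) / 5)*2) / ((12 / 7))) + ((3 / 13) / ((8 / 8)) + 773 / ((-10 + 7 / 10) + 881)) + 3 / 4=43079839 / 20397780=2.11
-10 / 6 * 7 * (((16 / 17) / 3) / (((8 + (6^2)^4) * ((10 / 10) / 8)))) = -560 / 32122809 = -0.00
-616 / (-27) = 616 / 27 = 22.81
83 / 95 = 0.87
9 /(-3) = -3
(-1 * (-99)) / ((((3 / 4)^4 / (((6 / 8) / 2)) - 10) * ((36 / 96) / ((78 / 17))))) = -658944 / 4981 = -132.29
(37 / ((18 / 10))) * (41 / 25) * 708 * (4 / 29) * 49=70170352 / 435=161311.15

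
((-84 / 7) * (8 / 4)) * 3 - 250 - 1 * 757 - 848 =-1927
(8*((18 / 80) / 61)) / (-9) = -1 / 305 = -0.00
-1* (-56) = 56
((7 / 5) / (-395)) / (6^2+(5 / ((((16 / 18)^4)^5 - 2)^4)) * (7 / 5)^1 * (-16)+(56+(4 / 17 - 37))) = -305818584675253218833840064445628031551377708596404870667510852407365661704337 / 4032423215273183735787062813088811470322082259406106815893016692736833674512240500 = -0.00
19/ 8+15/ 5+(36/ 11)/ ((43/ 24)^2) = 6.39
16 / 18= 8 / 9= 0.89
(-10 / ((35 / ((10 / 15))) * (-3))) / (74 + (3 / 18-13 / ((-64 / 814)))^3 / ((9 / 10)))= 1769472 / 140399033732531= 0.00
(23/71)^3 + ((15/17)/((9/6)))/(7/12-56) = 18919723/809236771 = 0.02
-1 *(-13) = 13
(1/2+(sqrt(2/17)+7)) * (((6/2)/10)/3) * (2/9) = sqrt(34)/765+1/6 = 0.17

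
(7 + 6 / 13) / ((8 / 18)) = 873 / 52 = 16.79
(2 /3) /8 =1 /12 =0.08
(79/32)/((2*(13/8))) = 0.76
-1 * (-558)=558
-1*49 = -49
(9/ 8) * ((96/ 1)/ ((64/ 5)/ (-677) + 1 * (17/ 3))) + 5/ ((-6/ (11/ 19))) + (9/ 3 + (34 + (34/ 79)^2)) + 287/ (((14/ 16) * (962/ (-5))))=1062240795379651/ 19627285962882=54.12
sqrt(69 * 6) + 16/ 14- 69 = -475/ 7 + 3 * sqrt(46) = -47.51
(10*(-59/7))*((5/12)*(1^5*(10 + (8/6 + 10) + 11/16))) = -222725/288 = -773.35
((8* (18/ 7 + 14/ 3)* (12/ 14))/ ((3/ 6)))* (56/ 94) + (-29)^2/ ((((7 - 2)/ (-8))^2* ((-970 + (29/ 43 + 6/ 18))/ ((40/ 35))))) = 7273665088/ 128515625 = 56.60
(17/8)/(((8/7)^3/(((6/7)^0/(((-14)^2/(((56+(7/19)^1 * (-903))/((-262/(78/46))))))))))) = 24397737/1875869696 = 0.01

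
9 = 9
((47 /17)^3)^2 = 10779215329 /24137569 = 446.57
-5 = -5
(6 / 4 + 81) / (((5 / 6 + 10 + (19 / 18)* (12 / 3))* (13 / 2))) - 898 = -3160684 / 3523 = -897.16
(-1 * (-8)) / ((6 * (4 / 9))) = 3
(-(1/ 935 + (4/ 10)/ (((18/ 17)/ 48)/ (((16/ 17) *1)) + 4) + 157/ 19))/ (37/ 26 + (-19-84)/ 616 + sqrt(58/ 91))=-560231927051888/ 50128412579325 + 4902098993792 *sqrt(5278)/ 50128412579325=-4.07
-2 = -2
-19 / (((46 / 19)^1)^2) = -3.24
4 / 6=2 / 3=0.67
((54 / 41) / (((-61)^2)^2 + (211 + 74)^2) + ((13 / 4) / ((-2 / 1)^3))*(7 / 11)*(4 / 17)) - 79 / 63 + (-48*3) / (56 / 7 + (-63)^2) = -36353201957273 / 26908261385544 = -1.35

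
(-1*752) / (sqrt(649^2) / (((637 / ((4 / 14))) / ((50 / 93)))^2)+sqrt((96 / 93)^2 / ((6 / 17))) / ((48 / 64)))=3278411118111504375 / 620002486705276819247 - 19926697574323035133092*sqrt(102) / 620002486705276819247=-324.59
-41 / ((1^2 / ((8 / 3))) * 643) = -328 / 1929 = -0.17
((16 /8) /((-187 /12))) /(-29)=24 /5423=0.00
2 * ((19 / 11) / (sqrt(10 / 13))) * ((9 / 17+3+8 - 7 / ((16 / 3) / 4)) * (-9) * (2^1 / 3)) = -24339 * sqrt(130) / 1870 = -148.40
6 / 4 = 3 / 2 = 1.50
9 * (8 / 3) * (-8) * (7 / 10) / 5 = -672 / 25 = -26.88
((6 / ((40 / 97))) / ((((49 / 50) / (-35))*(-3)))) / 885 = 485 / 2478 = 0.20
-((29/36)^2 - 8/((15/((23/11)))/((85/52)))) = 217561/185328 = 1.17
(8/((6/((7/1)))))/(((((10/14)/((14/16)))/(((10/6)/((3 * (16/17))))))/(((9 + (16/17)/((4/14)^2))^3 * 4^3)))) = 3737135.03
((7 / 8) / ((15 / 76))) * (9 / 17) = 399 / 170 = 2.35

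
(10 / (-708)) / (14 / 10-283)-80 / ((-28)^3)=631615 / 170962176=0.00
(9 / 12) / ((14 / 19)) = 57 / 56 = 1.02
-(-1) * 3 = 3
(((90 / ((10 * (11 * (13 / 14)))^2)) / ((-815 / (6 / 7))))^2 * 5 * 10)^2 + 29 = 2237261414762710339540102265309 / 77146945336645184077016850625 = 29.00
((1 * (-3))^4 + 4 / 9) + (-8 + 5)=706 / 9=78.44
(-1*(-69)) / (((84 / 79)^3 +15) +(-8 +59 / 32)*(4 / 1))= -272157528 / 33222371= -8.19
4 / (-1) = -4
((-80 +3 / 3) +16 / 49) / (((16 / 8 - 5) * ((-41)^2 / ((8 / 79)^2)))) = 82240 / 514064929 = 0.00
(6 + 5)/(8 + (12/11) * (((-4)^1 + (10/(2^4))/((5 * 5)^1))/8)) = 9680/6563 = 1.47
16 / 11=1.45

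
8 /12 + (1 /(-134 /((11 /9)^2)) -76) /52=-448753 /564408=-0.80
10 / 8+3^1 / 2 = 11 / 4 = 2.75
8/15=0.53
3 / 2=1.50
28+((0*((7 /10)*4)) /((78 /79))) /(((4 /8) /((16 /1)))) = 28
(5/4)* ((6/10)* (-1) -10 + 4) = -33/4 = -8.25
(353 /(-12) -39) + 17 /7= -65.99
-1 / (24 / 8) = -1 / 3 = -0.33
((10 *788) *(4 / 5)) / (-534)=-11.81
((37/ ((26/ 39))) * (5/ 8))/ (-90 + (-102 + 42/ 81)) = -2997/ 16544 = -0.18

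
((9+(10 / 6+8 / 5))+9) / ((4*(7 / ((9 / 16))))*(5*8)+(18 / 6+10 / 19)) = 18183 / 1705415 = 0.01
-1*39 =-39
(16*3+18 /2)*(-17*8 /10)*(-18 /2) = 6976.80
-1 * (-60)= 60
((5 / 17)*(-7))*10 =-350 / 17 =-20.59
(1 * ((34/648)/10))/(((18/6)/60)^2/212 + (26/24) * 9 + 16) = 36040/176871681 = 0.00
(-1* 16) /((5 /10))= -32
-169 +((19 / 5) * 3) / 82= -69233 / 410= -168.86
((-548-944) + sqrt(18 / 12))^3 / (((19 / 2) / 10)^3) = -1398439664000 / 361 + 26712774000 *sqrt(6) / 6859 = -3864254402.99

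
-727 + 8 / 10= -3631 / 5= -726.20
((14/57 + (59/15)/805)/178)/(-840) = -0.00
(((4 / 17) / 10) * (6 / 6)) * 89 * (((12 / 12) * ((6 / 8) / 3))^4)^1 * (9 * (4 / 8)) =801 / 21760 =0.04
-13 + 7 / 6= -71 / 6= -11.83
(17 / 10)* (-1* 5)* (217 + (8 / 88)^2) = -223193 / 121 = -1844.57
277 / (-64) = -277 / 64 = -4.33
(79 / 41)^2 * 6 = 37446 / 1681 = 22.28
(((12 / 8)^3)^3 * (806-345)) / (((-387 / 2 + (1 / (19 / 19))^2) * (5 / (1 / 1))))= -9073863 / 492800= -18.41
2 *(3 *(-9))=-54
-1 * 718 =-718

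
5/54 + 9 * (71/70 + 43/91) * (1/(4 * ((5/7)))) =335279/70200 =4.78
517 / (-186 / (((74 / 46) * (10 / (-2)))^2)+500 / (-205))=-725467325 / 7456654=-97.29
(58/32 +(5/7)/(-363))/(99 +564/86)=3165187/184537584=0.02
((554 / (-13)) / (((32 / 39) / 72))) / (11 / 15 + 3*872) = -112185 / 78502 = -1.43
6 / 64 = 3 / 32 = 0.09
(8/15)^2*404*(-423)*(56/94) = -723968/25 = -28958.72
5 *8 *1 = 40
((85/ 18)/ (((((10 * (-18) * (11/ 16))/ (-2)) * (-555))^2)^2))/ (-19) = -34816/ 194813403722973407109375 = -0.00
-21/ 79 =-0.27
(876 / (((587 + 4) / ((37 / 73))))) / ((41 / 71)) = 10508 / 8077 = 1.30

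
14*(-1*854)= -11956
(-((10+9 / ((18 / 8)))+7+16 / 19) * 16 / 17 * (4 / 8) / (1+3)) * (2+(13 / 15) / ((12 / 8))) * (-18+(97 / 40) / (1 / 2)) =1266082 / 14535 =87.11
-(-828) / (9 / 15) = 1380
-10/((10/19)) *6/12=-19/2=-9.50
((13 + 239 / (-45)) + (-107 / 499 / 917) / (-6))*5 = 316649041 / 8236494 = 38.44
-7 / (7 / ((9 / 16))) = -9 / 16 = -0.56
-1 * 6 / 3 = -2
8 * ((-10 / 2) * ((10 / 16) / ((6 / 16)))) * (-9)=600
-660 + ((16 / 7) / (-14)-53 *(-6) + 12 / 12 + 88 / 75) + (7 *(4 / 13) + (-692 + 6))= -48913769 / 47775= -1023.84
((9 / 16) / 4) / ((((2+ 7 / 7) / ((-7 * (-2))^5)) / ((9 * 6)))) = 1361367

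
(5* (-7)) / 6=-35 / 6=-5.83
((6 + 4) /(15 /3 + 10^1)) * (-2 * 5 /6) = -10 /9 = -1.11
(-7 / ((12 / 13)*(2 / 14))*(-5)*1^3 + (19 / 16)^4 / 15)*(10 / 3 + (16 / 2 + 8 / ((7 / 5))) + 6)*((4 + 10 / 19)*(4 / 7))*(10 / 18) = 1358219845763 / 154441728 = 8794.38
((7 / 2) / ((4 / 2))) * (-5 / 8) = -35 / 32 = -1.09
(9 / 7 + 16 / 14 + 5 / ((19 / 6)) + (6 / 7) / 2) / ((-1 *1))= -590 / 133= -4.44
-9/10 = -0.90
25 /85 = 5 /17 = 0.29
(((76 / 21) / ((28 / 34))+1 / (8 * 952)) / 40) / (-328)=-702869 / 2098360320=-0.00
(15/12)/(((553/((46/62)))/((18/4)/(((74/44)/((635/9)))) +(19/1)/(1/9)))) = 382720/634291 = 0.60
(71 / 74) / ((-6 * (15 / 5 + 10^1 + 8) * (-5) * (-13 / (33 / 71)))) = -11 / 202020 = -0.00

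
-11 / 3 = -3.67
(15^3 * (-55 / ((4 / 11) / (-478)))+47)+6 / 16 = 1952032879 / 8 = 244004109.88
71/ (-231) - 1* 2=-2.31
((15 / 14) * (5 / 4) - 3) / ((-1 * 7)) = 93 / 392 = 0.24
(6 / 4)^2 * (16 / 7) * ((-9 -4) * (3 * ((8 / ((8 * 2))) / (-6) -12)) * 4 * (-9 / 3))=-203580 / 7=-29082.86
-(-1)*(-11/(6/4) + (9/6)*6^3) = 950/3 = 316.67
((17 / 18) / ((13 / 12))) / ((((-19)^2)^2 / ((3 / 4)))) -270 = -914853403 / 3388346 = -270.00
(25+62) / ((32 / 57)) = 4959 / 32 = 154.97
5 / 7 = 0.71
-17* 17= -289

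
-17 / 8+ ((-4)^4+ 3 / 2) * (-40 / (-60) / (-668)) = -9547 / 4008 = -2.38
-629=-629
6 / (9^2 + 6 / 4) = 4 / 55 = 0.07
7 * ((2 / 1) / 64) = 7 / 32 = 0.22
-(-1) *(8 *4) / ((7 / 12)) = 384 / 7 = 54.86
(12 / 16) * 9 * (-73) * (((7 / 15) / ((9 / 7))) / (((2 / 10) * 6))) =-3577 / 24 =-149.04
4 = 4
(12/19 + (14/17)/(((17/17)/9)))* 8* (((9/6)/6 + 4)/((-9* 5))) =-1732/285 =-6.08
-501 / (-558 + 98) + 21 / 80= 2487 / 1840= 1.35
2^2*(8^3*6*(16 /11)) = 196608 /11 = 17873.45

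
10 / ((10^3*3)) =1 / 300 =0.00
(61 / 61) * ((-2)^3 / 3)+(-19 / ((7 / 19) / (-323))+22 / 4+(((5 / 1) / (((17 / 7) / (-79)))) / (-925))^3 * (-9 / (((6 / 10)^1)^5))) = 1567158354034687 / 94068395442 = 16659.78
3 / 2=1.50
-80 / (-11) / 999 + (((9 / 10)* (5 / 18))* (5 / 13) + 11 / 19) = 0.68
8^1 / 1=8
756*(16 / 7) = 1728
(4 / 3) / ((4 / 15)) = 5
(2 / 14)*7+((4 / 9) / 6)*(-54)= -3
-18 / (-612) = 1 / 34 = 0.03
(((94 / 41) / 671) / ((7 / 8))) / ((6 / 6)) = 0.00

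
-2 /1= -2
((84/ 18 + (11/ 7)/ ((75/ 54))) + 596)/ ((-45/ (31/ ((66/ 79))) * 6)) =-82.71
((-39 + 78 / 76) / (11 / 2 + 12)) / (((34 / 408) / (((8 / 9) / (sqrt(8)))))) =-8.18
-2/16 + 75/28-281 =-15593/56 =-278.45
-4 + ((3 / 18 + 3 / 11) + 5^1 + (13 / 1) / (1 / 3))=2669 / 66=40.44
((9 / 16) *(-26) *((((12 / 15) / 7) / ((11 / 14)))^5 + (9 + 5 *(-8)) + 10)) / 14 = 1236565875519 / 56367850000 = 21.94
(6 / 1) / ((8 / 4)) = 3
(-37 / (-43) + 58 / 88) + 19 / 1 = 38823 / 1892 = 20.52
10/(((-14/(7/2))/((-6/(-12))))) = -5/4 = -1.25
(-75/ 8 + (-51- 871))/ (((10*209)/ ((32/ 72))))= -0.20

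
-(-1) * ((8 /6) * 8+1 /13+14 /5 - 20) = -1259 /195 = -6.46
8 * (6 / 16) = 3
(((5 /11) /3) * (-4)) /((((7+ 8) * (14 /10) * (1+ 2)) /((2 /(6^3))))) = -5 /56133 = -0.00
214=214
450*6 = 2700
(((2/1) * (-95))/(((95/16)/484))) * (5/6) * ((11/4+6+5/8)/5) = -24200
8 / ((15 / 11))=5.87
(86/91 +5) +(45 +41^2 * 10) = 16860.95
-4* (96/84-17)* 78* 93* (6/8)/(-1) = -2415582/7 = -345083.14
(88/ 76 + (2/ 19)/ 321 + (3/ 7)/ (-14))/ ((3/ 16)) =5391800/ 896553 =6.01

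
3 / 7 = 0.43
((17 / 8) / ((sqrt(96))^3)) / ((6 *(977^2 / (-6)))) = -17 *sqrt(6) / 17593878528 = -0.00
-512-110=-622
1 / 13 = 0.08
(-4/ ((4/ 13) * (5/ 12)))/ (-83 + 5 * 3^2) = 78/ 95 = 0.82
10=10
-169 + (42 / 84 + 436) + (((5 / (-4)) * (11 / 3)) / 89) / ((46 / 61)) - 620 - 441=-38986423 / 49128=-793.57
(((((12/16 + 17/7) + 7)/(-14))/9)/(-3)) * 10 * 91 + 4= 7183/252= 28.50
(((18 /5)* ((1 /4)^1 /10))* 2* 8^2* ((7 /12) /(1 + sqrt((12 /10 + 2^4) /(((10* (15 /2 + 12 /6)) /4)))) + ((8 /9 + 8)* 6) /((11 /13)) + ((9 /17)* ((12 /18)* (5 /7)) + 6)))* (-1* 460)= -324395281824 /857395 + 30912* sqrt(1634) /131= -368811.33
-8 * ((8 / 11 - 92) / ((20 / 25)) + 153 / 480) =200239 / 220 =910.18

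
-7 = -7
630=630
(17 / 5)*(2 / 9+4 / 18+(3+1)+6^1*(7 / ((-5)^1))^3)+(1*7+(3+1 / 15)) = -173249 / 5625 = -30.80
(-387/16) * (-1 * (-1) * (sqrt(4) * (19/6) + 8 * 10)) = -33411/16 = -2088.19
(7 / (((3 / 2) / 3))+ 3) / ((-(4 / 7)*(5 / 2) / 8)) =-476 / 5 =-95.20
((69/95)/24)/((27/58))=667/10260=0.07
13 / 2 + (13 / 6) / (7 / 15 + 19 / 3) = 1391 / 204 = 6.82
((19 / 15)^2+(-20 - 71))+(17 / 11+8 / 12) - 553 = -1584454 / 2475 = -640.18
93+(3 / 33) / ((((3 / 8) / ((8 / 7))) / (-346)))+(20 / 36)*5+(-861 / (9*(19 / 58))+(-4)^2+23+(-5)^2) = -3003640 / 13167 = -228.12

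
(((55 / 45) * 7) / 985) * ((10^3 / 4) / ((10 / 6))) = 770 / 591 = 1.30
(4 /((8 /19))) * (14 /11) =133 /11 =12.09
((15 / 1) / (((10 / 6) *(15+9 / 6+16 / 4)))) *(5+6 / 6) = 108 / 41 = 2.63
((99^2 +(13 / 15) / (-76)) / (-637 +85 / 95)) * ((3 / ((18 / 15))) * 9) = -33519381 / 96688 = -346.68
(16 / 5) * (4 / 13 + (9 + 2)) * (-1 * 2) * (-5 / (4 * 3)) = 392 / 13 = 30.15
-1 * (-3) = 3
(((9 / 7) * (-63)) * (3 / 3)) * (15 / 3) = -405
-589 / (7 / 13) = -7657 / 7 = -1093.86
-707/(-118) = 707/118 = 5.99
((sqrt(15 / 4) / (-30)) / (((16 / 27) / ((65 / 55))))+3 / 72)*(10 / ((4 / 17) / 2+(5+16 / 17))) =85 / 1236 - 1989*sqrt(15) / 36256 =-0.14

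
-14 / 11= -1.27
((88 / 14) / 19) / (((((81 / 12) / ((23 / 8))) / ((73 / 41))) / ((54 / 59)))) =73876 / 321727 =0.23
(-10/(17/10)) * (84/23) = -8400/391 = -21.48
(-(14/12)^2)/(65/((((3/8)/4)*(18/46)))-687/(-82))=-6027/7882858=-0.00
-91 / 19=-4.79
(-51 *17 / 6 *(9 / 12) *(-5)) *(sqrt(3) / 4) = 4335 *sqrt(3) / 32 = 234.64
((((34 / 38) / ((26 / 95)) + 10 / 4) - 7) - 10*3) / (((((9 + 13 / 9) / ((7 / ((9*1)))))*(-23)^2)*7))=-203 / 323219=-0.00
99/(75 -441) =-33/122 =-0.27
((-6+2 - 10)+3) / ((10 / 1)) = -11 / 10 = -1.10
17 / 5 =3.40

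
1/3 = 0.33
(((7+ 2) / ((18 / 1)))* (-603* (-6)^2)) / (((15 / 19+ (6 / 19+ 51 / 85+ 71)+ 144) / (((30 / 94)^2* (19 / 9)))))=-489786750 / 45476683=-10.77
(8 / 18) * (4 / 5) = 16 / 45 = 0.36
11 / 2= 5.50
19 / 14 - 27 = -359 / 14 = -25.64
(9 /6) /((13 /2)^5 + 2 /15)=720 /5569459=0.00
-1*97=-97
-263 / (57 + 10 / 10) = -263 / 58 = -4.53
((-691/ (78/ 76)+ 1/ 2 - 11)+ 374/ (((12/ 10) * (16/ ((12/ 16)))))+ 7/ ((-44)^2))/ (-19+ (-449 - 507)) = 202099763/ 294465600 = 0.69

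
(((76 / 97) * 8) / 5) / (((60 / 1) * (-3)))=-152 / 21825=-0.01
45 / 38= 1.18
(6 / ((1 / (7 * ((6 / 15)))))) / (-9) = -1.87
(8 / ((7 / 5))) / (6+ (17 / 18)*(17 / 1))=720 / 2779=0.26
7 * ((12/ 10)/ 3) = 14/ 5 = 2.80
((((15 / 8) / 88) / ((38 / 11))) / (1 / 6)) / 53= 45 / 64448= 0.00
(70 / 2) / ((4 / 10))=175 / 2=87.50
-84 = -84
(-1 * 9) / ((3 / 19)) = -57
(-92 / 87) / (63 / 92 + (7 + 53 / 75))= -211600 / 1679129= -0.13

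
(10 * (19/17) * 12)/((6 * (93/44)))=16720/1581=10.58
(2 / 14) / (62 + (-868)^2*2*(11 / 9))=9 / 116031202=0.00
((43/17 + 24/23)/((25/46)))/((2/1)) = 1397/425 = 3.29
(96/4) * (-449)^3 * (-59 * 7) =897222831288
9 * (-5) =-45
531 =531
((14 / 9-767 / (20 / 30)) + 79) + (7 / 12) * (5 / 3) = -1068.97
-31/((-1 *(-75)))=-0.41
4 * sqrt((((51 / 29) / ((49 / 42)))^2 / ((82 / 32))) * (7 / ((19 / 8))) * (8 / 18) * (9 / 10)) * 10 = 39168 * sqrt(27265) / 158137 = 40.90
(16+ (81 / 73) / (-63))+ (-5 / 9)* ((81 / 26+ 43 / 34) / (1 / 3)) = 2941481 / 338793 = 8.68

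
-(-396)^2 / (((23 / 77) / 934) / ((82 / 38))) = -462393616608 / 437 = -1058108962.49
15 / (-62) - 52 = -3239 / 62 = -52.24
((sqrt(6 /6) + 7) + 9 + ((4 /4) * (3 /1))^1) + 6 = 26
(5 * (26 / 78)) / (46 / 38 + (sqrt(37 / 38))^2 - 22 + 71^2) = 38 / 114483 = 0.00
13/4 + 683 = 2745/4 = 686.25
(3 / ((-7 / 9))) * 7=-27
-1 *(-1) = 1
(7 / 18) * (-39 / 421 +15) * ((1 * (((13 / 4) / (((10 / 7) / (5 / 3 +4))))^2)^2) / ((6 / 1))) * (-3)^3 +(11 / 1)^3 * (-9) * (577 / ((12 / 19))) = -339427948145950141 / 29099520000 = -11664383.06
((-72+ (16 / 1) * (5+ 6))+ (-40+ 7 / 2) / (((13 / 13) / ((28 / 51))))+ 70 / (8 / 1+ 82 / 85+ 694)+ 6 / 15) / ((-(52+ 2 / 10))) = -91921591 / 56811348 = -1.62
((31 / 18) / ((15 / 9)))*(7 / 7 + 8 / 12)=1.72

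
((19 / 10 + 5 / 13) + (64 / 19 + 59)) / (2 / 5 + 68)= 53231 / 56316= 0.95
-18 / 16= -9 / 8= -1.12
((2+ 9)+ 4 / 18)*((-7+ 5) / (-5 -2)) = 202 / 63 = 3.21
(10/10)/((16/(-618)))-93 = -1053/8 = -131.62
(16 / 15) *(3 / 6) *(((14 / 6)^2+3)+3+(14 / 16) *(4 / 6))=866 / 135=6.41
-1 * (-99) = 99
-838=-838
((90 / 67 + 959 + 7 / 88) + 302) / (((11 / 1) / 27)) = 200967615 / 64856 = 3098.67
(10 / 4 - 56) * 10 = -535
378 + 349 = 727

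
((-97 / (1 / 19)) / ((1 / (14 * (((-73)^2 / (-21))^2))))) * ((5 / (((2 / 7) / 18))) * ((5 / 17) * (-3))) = 7850693724450 / 17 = 461805513202.94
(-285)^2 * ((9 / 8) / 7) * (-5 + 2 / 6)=-243675 / 4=-60918.75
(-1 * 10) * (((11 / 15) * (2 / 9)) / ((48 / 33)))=-121 / 108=-1.12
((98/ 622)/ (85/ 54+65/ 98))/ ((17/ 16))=64827/ 978095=0.07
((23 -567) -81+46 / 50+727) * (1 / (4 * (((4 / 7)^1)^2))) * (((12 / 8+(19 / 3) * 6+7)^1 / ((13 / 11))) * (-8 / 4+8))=386930313 / 20800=18602.42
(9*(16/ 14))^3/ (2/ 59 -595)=-7340544/ 4013443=-1.83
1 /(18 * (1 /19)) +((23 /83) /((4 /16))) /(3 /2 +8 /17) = 161963 /100098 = 1.62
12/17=0.71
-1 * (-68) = 68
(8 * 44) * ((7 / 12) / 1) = 616 / 3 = 205.33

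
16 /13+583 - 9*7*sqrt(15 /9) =7595 /13 - 21*sqrt(15) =502.90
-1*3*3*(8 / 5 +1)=-117 / 5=-23.40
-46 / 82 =-23 / 41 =-0.56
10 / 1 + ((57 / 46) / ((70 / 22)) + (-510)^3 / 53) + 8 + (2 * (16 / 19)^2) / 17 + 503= -2502327.58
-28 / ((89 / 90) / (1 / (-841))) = 2520 / 74849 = 0.03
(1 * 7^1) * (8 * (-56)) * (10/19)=-31360/19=-1650.53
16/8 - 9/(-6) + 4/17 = 3.74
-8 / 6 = -4 / 3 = -1.33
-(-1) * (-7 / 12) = -7 / 12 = -0.58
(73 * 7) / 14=73 / 2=36.50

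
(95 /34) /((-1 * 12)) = -95 /408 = -0.23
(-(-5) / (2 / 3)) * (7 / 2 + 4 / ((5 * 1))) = 129 / 4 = 32.25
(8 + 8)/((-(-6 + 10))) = -4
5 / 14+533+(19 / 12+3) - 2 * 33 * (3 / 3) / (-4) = 46573 / 84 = 554.44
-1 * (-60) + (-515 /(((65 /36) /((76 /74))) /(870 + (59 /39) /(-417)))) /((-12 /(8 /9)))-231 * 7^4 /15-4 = -2116903302313 /117337545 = -18041.14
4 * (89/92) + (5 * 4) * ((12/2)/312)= 4.25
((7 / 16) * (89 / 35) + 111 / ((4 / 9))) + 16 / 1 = 21349 / 80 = 266.86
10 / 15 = 2 / 3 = 0.67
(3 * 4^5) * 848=2605056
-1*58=-58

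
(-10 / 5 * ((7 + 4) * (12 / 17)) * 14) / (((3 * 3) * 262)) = -0.09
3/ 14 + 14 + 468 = 6751/ 14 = 482.21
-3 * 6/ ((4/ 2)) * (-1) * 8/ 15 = 24/ 5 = 4.80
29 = 29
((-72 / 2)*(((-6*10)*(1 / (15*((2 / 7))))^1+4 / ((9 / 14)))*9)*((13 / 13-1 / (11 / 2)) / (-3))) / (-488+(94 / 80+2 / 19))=5745600 / 4068977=1.41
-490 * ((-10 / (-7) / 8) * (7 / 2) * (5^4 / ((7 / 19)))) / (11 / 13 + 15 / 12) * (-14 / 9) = 378218750 / 981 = 385544.09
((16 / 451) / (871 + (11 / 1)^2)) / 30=1 / 838860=0.00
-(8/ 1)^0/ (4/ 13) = -3.25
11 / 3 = 3.67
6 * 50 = 300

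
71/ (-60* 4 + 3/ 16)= -1136/ 3837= -0.30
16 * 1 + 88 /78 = 668 /39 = 17.13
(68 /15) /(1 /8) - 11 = 379 /15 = 25.27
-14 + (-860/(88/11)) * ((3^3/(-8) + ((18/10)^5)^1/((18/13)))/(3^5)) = -1668973/90000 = -18.54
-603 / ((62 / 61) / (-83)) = 3052989 / 62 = 49241.76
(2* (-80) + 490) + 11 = 341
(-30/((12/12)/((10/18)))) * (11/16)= -275/24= -11.46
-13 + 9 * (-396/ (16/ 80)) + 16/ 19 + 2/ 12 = -2032847/ 114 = -17831.99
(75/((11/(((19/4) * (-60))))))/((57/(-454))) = 170250/11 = 15477.27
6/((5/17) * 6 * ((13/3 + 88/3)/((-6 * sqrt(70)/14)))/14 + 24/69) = -16349274 * sqrt(70)/24651149 - 40201056/24651149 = -7.18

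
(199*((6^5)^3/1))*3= 280700435791872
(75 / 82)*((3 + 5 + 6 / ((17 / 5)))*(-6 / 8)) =-18675 / 2788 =-6.70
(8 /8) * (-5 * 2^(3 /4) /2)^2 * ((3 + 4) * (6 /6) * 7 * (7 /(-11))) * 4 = -17150 * sqrt(2) /11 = -2204.89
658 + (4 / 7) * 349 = 6002 / 7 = 857.43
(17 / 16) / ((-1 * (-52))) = 17 / 832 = 0.02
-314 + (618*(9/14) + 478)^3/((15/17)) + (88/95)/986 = 759988470.55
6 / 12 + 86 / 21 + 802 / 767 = 181715 / 32214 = 5.64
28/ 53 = 0.53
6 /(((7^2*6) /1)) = 1 /49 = 0.02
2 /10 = 1 /5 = 0.20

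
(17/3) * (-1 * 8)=-136/3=-45.33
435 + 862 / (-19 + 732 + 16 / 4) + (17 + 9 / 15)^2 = 13371373 / 17925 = 745.96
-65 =-65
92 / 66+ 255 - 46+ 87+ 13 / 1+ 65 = 12388 / 33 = 375.39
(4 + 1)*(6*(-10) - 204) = -1320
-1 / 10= -0.10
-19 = -19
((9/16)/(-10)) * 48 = -27/10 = -2.70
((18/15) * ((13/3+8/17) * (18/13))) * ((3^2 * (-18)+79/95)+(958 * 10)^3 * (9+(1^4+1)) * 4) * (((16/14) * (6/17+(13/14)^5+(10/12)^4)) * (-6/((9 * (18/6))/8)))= -13286940848618497518573040/13882637223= -957090546643790.05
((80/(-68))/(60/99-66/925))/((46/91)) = -4.35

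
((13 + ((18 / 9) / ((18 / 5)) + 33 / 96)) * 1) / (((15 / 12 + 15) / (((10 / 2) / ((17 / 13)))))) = 4003 / 1224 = 3.27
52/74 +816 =816.70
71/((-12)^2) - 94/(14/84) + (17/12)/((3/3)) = -562.09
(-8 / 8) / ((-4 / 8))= 2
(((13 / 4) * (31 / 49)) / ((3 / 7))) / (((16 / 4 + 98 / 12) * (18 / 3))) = 403 / 6132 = 0.07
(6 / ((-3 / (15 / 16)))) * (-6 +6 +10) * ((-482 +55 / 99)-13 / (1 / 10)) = 137575 / 12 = 11464.58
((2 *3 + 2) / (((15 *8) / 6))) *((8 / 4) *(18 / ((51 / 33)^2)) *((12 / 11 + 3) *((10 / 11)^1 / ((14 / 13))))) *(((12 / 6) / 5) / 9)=1872 / 2023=0.93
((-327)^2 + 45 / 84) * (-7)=-748506.75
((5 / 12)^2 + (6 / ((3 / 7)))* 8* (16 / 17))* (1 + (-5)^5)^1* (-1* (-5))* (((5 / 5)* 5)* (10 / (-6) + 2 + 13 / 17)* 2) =-141307189100 / 7803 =-18109341.16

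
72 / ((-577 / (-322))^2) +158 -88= 92.42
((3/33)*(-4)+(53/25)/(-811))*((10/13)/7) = -23338/579865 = -0.04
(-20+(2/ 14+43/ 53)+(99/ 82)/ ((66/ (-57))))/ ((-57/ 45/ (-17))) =-311677575/ 1156036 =-269.61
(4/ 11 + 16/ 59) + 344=223668/ 649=344.63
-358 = -358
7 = 7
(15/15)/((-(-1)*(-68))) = -1/68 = -0.01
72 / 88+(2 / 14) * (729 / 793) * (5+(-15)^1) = -30231 / 61061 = -0.50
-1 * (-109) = 109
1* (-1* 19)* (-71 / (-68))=-1349 / 68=-19.84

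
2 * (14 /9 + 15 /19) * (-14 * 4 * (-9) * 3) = 134736 /19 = 7091.37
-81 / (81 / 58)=-58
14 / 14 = 1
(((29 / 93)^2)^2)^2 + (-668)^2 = 2496988334859974948785 / 5595818096650401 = 446224.00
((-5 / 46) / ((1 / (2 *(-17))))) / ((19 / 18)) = 1530 / 437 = 3.50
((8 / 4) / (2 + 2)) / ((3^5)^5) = 0.00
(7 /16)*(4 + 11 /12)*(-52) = -5369 /48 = -111.85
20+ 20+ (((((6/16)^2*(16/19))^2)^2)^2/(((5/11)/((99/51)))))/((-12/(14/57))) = 143804094527029374971/3595102363479572480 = 40.00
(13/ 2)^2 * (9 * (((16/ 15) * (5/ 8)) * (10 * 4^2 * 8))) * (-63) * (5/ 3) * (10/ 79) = -340704000/ 79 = -4312708.86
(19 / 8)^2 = 361 / 64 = 5.64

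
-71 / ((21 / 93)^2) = -68231 / 49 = -1392.47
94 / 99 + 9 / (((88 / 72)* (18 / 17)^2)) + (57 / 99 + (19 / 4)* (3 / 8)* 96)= 179.09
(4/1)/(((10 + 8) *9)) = 2/81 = 0.02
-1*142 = -142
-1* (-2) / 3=2 / 3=0.67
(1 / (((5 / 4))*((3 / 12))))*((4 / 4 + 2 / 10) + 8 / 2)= 416 / 25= 16.64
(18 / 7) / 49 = 18 / 343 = 0.05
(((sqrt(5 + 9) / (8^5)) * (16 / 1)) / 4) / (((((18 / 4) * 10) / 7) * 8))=7 * sqrt(14) / 2949120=0.00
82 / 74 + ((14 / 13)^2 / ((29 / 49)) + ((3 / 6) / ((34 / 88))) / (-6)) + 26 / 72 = 356587861 / 110978244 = 3.21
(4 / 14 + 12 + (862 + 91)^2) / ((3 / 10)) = 3027404.29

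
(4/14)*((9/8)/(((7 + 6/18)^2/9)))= 729/13552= 0.05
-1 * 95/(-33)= 95/33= 2.88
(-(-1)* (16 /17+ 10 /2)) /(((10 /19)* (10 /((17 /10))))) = 1919 /1000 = 1.92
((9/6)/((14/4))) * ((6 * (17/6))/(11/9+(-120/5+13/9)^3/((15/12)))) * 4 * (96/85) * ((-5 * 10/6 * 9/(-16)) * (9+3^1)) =-47239200/234200771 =-0.20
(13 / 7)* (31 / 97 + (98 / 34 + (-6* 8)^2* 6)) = 296413728 / 11543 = 25679.09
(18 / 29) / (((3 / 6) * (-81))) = -0.02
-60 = -60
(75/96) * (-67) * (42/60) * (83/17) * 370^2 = -6661382875/272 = -24490378.22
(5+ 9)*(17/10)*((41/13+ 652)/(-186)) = -337841/4030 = -83.83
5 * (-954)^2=4550580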